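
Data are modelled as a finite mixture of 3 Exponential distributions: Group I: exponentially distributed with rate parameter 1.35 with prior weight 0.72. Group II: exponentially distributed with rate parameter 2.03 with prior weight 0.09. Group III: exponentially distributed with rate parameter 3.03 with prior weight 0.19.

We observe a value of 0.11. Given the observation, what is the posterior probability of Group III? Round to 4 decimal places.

0.2954

P(component k | x) = π_k·f_k(x) / marginal(x), where marginal(x) = Σ_j π_j·f_j(x).
Exponential densities:
  f_I = 1.35·e^(−1.35·0.11) = 1.35·e^(−0.1485) = 1.1637
  f_II = 2.03·e^(−2.03·0.11) = 2.03·e^(−0.2233) = 1.62375
  f_III = 3.03·e^(−3.03·0.11) = 3.03·e^(−0.3333) = 2.17116
Unnormalised posteriors:
  π_I·f_I = 0.72 × 1.1637 = 0.837864
  π_II·f_II = 0.09 × 1.62375 = 0.146137
  π_III·f_III = 0.19 × 2.17116 = 0.412521
Marginal: 0.837864 + 0.146137 + 0.412521 = 1.39652
So the posterior for Group III is 0.412521 / 1.39652 ≈ 0.2954.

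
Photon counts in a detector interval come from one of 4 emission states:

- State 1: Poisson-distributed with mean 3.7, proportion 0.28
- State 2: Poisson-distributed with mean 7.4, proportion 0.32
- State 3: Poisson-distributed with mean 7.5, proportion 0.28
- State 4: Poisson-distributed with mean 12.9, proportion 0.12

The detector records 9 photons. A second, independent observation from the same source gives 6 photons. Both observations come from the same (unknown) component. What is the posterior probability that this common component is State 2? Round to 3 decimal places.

Posterior ∝ prior × likelihood, so P(k | x) ∝ π_k f_k(x); normalise over all components.
Since both observations come from the same component, the likelihood for component k is f_k(x₁)·f_k(x₂).
  f_1 = [e^(−3.7)·3.7^9/9! = 0.00885448] × [0.0881025] = 0.000780102
  f_2 = [e^(−7.4)·7.4^9/9! = 0.112084] × [0.139405] = 0.0156251
  f_3 = [e^(−7.5)·7.5^9/9! = 0.11444] × [0.136718] = 0.0156461
  f_4 = [e^(−12.9)·12.9^9/9! = 0.0680998] × [0.0159885] = 0.00108881
Multiply by the mixture weights:
  π_1·f_1 = 0.28 × 0.000780102 = 0.000218428
  π_2·f_2 = 0.32 × 0.0156251 = 0.00500002
  π_3·f_3 = 0.28 × 0.0156461 = 0.00438091
  π_4·f_4 = 0.12 × 0.00108881 = 0.000130657
Evidence: 0.000218428 + 0.00500002 + 0.00438091 + 0.000130657 = 0.00973002
So the posterior for State 2 is 0.00500002 / 0.00973002 ≈ 0.514.

0.514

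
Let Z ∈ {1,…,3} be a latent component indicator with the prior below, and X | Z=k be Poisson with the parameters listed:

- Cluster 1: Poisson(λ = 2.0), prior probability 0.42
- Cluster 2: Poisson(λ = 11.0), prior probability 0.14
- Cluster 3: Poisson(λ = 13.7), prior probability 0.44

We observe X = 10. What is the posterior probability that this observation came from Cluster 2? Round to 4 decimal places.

The responsibility of component k is π_k f_k(x) divided by Σ_j π_j f_j(x).
Component likelihoods at x = 10:
  f_1 = 3.81899e-05
  f_2 = 0.119378
  f_3 = 0.0720457
Weight by the priors:
  π_1·f_1 = 0.42 × 3.81899e-05 = 1.60397e-05
  π_2·f_2 = 0.14 × 0.119378 = 0.0167129
  π_3·f_3 = 0.44 × 0.0720457 = 0.0317001
Denominator: 1.60397e-05 + 0.0167129 + 0.0317001 = 0.0484291
So the posterior for Cluster 2 is 0.0167129 / 0.0484291 ≈ 0.3451.

0.3451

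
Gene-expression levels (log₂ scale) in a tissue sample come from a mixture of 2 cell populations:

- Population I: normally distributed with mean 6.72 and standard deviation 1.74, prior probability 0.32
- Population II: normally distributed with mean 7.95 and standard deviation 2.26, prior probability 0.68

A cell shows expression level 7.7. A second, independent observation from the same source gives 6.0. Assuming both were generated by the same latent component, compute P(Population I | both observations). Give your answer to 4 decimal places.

The responsibility of component k is π_k f_k(x) divided by Σ_j π_j f_j(x).
Since both observations come from the same component, the likelihood for component k is f_k(x₁)·f_k(x₂).
  L_I = [0.195649] × [0.210465] = 0.0411773
  L_II = [0.175446] × [0.121658] = 0.0213444
Prior × likelihood for each component:
  π_I·L_I = 0.32 × 0.0411773 = 0.0131767
  π_II·L_II = 0.68 × 0.0213444 = 0.0145142
Sum: 0.0131767 + 0.0145142 = 0.027691
Responsibility of Population I: 0.0131767 / 0.027691 ≈ 0.4759

0.4759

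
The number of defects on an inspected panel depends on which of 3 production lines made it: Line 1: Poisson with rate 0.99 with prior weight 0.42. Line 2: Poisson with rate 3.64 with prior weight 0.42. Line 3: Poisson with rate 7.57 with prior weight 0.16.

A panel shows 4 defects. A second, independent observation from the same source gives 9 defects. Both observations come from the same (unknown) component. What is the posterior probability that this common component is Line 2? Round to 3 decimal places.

0.333

Apply Bayes' rule: the posterior for each component is proportional to its prior times its likelihood at x.
Since both observations come from the same component, the likelihood for component k is f_k(x₁)·f_k(x₂).
  L_1 = [e^(−0.99)·0.99^4/4! = 0.0148723] × [9.3541e-07] = 1.39117e-08
  L_2 = [e^(−3.64)·3.64^4/4! = 0.192027] × [0.00811554] = 0.0015584
  L_3 = [e^(−7.57)·7.57^4/4! = 0.0705607] × [0.116009] = 0.00818566
Weight by the priors:
  π_1·L_1 = 0.42 × 1.39117e-08 = 5.84291e-09
  π_2·L_2 = 0.42 × 0.0015584 = 0.000654529
  π_3·L_3 = 0.16 × 0.00818566 = 0.00130971
Sum: 5.84291e-09 + 0.000654529 + 0.00130971 = 0.00196424
P(Line 2 | data) = 0.000654529 / 0.00196424 ≈ 0.333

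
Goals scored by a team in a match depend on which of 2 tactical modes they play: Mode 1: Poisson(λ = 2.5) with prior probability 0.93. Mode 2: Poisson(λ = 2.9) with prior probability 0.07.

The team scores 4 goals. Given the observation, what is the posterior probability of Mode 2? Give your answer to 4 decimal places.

0.0837

Posterior ∝ prior × likelihood, so P(k | x) ∝ π_k f_k(x); normalise over all components.
Poisson probabilities:
  f_1 = e^(−2.5)·2.5^4/4! = 0.133602
  f_2 = e^(−2.9)·2.9^4/4! = 0.162154
Unnormalised posteriors:
  π_1·f_1 = 0.93 × 0.133602 = 0.12425
  π_2·f_2 = 0.07 × 0.162154 = 0.0113508
Evidence: 0.12425 + 0.0113508 = 0.135601
P(Mode 2 | 4 goals) ≈ 0.0837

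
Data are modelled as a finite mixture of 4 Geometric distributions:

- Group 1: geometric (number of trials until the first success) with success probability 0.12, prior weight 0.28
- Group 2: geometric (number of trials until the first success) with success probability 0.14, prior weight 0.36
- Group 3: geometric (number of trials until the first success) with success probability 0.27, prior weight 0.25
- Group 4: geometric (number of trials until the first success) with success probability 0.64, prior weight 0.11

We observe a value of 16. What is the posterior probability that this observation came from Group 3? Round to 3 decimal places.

0.056

P(component k | x) = π_k·f_k(x) / marginal(x), where marginal(x) = Σ_j π_j·f_j(x).
Geometric probabilities:
  L_1 = 0.12·(1−0.12)^15 = 0.12·0.146974 = 0.0176369
  L_2 = 0.14·(1−0.14)^15 = 0.14·0.104106 = 0.0145749
  L_3 = 0.27·(1−0.27)^15 = 0.27·0.00890929 = 0.00240551
  L_4 = 0.64·(1−0.64)^15 = 0.64·2.21074e-07 = 1.41487e-07
Weight by the priors:
  π_1·L_1 = 0.28 × 0.0176369 = 0.00493832
  π_2·L_2 = 0.36 × 0.0145749 = 0.00524695
  π_3·L_3 = 0.25 × 0.00240551 = 0.000601377
  π_4·L_4 = 0.11 × 1.41487e-07 = 1.55636e-08
Normaliser: 0.00493832 + 0.00524695 + 0.000601377 + 1.55636e-08 = 0.0107867
P(Group 3 | the observation) ≈ 0.056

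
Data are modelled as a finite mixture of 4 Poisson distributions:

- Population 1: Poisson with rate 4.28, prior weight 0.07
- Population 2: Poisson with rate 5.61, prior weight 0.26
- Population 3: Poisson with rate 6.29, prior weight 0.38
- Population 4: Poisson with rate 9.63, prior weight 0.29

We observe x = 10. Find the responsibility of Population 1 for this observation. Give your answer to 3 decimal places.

Apply Bayes' rule: the posterior for each component is proportional to its prior times its likelihood at x.
Poisson probabilities:
  p_1 = e^(−4.28)·4.28^10/10! = 0.00786854
  p_2 = e^(−5.61)·5.61^10/10! = 0.0311511
  p_3 = e^(−6.29)·6.29^10/10! = 0.0495486
  p_4 = e^(−9.63)·9.63^10/10! = 0.124235
Weight by the priors:
  w_1·p_1 = 0.07 × 0.00786854 = 0.000550798
  w_2·p_2 = 0.26 × 0.0311511 = 0.00809929
  w_3·p_3 = 0.38 × 0.0495486 = 0.0188285
  w_4·p_4 = 0.29 × 0.124235 = 0.0360282
Denominator: 0.000550798 + 0.00809929 + 0.0188285 + 0.0360282 = 0.0635067
Responsibility of Population 1: 0.000550798 / 0.0635067 ≈ 0.009

0.009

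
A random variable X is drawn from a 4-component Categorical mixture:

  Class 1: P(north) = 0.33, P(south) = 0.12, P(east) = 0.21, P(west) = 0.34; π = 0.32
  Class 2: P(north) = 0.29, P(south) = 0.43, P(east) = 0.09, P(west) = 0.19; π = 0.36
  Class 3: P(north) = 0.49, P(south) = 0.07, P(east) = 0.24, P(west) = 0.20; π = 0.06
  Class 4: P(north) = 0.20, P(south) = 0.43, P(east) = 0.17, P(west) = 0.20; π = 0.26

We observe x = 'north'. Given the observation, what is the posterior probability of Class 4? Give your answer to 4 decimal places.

The responsibility of component k is P(Z=k) f_k(x) divided by Σ_j P(Z=j) f_j(x).
Evaluate each component's likelihood at the observed value:
  p_1 = P(north | comp) = 0.33
  p_2 = P(north | comp) = 0.29
  p_3 = P(north | comp) = 0.49
  p_4 = P(north | comp) = 0.20
Multiply by the mixture weights:
  P(Z=1)·p_1 = 0.32 × 0.33 = 0.1056
  P(Z=2)·p_2 = 0.36 × 0.29 = 0.1044
  P(Z=3)·p_3 = 0.06 × 0.49 = 0.0294
  P(Z=4)·p_4 = 0.26 × 0.2 = 0.052
Evidence: 0.1056 + 0.1044 + 0.0294 + 0.052 = 0.2914
Responsibility of Class 4: 0.052 / 0.2914 ≈ 0.1784

0.1784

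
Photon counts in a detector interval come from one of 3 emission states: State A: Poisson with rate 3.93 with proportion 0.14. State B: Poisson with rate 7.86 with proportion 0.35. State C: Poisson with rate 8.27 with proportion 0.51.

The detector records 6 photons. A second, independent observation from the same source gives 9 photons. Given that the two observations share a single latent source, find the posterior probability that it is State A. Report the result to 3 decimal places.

0.013

P(component k | x) = π_k·f_k(x) / marginal(x), where marginal(x) = Σ_j π_j·f_j(x).
Since both observations come from the same component, the likelihood for component k is f_k(x₁)·f_k(x₂).
  L_A = [e^(−3.93)·3.93^6/6! = 0.100518] × [0.0121058] = 0.00121685
  L_B = [e^(−7.86)·7.86^6/6! = 0.126371] × [0.121755] = 0.0153863
  L_C = [e^(−8.27)·8.27^6/6! = 0.113785] × [0.127694] = 0.0145297
Unnormalised posteriors:
  π_A·L_A = 0.14 × 0.00121685 = 0.000170359
  π_B·L_B = 0.35 × 0.0153863 = 0.0053852
  π_C·L_C = 0.51 × 0.0145297 = 0.00741014
Evidence: 0.000170359 + 0.0053852 + 0.00741014 = 0.0129657
P(State A | x₁, x₂) = 0.000170359 / 0.0129657 ≈ 0.013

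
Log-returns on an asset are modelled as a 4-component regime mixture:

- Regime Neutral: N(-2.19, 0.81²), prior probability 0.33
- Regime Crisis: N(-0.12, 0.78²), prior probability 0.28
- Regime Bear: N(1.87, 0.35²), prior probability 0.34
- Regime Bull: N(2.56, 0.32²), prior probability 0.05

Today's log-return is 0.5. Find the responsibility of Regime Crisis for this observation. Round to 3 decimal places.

P(component k | x) = π_k·f_k(x) / marginal(x), where marginal(x) = Σ_j π_j·f_j(x).
Component likelihoods at x = 0.5:
  L_Neutral = 0.00198389
  L_Crisis = 0.372921
  L_Bear = 0.000536774
  L_Bull = 1.24989e-09
Weight by the priors:
  π_Neutral·L_Neutral = 0.33 × 0.00198389 = 0.000654683
  π_Crisis·L_Crisis = 0.28 × 0.372921 = 0.104418
  π_Bear·L_Bear = 0.34 × 0.000536774 = 0.000182503
  π_Bull·L_Bull = 0.05 × 1.24989e-09 = 6.24947e-11
Marginal: 0.000654683 + 0.104418 + 0.000182503 + 6.24947e-11 = 0.105255
P(Regime Crisis | data) = 0.104418 / 0.105255 ≈ 0.992

0.992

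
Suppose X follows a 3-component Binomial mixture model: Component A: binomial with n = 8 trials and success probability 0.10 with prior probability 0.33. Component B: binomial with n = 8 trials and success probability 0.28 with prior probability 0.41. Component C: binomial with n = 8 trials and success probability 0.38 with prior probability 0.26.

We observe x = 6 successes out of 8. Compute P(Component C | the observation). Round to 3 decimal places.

0.746

Posterior ∝ prior × likelihood, so P(k | x) ∝ π_k f_k(x); normalise over all components.
Component likelihoods at x = 6 successes out of 8:
  p_A = C(8,6)·0.10^6·0.90^2 = 28·1e-06·0.81 = 2.268e-05
  p_B = C(8,6)·0.28^6·0.72^2 = 28·0.00048189·0.5184 = 0.00699473
  p_C = C(8,6)·0.38^6·0.62^2 = 28·0.00301094·0.3844 = 0.0324073
Unnormalised posteriors:
  π_A·p_A = 0.33 × 2.268e-05 = 7.4844e-06
  π_B·p_B = 0.41 × 0.00699473 = 0.00286784
  π_C·p_C = 0.26 × 0.0324073 = 0.0084259
Normaliser: 7.4844e-06 + 0.00286784 + 0.0084259 = 0.0113012
P(Component C | x) = 0.0084259 / 0.0113012 ≈ 0.746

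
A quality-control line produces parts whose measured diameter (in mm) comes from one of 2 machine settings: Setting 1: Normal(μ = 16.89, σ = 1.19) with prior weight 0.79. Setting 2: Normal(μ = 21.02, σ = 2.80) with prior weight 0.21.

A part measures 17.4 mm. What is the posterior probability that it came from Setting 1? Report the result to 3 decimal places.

Apply Bayes' rule: the posterior for each component is proportional to its prior times its likelihood at x.
Component likelihoods at x = 17.4 mm:
  f_1 = 0.305829
  f_2 = 0.0617725
Multiply by the mixture weights:
  P(Z=1)·f_1 = 0.79 × 0.305829 = 0.241605
  P(Z=2)·f_2 = 0.21 × 0.0617725 = 0.0129722
Normaliser: 0.241605 + 0.0129722 = 0.254577
So the posterior for Setting 1 is 0.241605 / 0.254577 ≈ 0.949.

0.949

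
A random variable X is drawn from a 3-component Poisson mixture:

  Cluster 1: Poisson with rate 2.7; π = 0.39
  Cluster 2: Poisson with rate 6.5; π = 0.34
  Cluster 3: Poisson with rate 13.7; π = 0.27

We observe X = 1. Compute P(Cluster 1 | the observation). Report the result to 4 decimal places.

By Bayes' theorem, P(k | x) = w_k f_k(x) / Σ_j w_j f_j(x).
Component likelihoods at x = 1:
  L_1 = e^(−2.7)·2.7^1/1! = 0.181455
  L_2 = e^(−6.5)·6.5^1/1! = 0.00977235
  L_3 = e^(−13.7)·13.7^1/1! = 1.53775e-05
Unnormalised posteriors:
  w_1·L_1 = 0.39 × 0.181455 = 0.0707674
  w_2·L_2 = 0.34 × 0.00977235 = 0.0033226
  w_3·L_3 = 0.27 × 1.53775e-05 = 4.15193e-06
Sum: 0.0707674 + 0.0033226 + 4.15193e-06 = 0.0740942
P(Cluster 1 | data) = 0.0707674 / 0.0740942 ≈ 0.9551

0.9551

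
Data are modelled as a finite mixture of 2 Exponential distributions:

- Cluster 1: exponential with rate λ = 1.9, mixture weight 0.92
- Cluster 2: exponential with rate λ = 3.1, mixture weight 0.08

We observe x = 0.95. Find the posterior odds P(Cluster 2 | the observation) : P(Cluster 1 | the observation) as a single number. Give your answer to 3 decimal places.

0.045

The posterior odds equal the prior odds times the likelihood ratio: (P(Z=i)/P(Z=j))·(f_i(x)/f_j(x)).
Component likelihoods at x = 0.95:
  f_1 = 0.312501
  f_2 = 0.163066
Odds = (0.08/0.92) × (0.163066/0.312501) = 0.0869565 × 0.52181 ≈ 0.045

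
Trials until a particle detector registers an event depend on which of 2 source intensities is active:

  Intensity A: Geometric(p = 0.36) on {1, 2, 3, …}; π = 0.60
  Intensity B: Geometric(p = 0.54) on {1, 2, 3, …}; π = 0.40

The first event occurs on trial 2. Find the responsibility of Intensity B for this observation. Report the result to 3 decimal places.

By Bayes' theorem, P(k | x) = π_k f_k(x) / Σ_j π_j f_j(x).
Evaluate each component's likelihood at the observed value:
  L_A = 0.36·(1−0.36)^1 = 0.36·0.64 = 0.2304
  L_B = 0.54·(1−0.54)^1 = 0.54·0.46 = 0.2484
Unnormalised posteriors:
  π_A·L_A = 0.60 × 0.2304 = 0.13824
  π_B·L_B = 0.40 × 0.2484 = 0.09936
Normaliser: 0.13824 + 0.09936 = 0.2376
P(Intensity B | data) ≈ 0.418

0.418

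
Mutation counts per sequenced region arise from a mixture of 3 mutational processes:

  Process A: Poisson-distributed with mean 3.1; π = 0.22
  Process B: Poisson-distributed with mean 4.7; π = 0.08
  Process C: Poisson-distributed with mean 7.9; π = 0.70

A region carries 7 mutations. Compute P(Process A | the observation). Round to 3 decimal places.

P(component k | x) = w_k·f_k(x) / marginal(x), where marginal(x) = Σ_j w_j·f_j(x).
Evaluate each component's likelihood at the observed value:
  L_A = e^(−3.1)·3.1^7/7! = 0.0245917
  L_B = e^(−4.7)·4.7^7/7! = 0.0914261
  L_C = e^(−7.9)·7.9^7/7! = 0.141264
Weight by the priors:
  w_A·L_A = 0.22 × 0.0245917 = 0.00541017
  w_B·L_B = 0.08 × 0.0914261 = 0.00731409
  w_C·L_C = 0.70 × 0.141264 = 0.0988851
Normaliser: 0.00541017 + 0.00731409 + 0.0988851 = 0.111609
Responsibility of Process A: 0.00541017 / 0.111609 ≈ 0.048

0.048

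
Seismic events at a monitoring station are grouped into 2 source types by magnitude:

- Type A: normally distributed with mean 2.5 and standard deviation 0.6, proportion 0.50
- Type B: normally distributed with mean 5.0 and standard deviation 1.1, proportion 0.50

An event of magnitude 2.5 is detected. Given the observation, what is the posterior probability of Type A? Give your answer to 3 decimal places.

P(component k | x) = π_k·f_k(x) / marginal(x), where marginal(x) = Σ_j π_j·f_j(x).
Evaluate each component's likelihood at the observed value:
  f_A = (1/(0.6·√(2π)))·exp(−(2.5−2.5)²/(2·0.6²)) = 0.664904·exp(-0.00000) = 0.664904
  f_B = (1/(1.1·√(2π)))·exp(−(2.5−5.0)²/(2·1.1²)) = 0.362675·exp(-2.58264) = 0.0274087
Weight by the priors:
  π_A·f_A = 0.50 × 0.664904 = 0.332452
  π_B·f_B = 0.50 × 0.0274087 = 0.0137044
Denominator: 0.332452 + 0.0137044 = 0.346156
So the posterior for Type A is 0.332452 / 0.346156 ≈ 0.960.

0.960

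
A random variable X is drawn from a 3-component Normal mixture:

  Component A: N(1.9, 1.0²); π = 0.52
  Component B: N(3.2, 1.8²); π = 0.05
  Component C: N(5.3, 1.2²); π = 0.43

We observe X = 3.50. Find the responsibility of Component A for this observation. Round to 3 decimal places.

The responsibility of component k is π_k f_k(x) divided by Σ_j π_j f_j(x).
Component likelihoods at x = 3.50:
  L_A = (1/(1.0·√(2π)))·exp(−(3.50−1.9)²/(2·1.0²)) = 0.398942·exp(-1.28000) = 0.110921
  L_B = (1/(1.8·√(2π)))·exp(−(3.50−3.2)²/(2·1.8²)) = 0.221635·exp(-0.01389) = 0.218578
  L_C = (1/(1.2·√(2π)))·exp(−(3.50−5.3)²/(2·1.2²)) = 0.332452·exp(-1.12500) = 0.107931
Prior × likelihood for each component:
  π_A·L_A = 0.52 × 0.110921 = 0.0576788
  π_B·L_B = 0.05 × 0.218578 = 0.0109289
  π_C·L_C = 0.43 × 0.107931 = 0.0464105
Marginal: 0.0576788 + 0.0109289 + 0.0464105 = 0.115018
P(Component A | data) = 0.0576788 / 0.115018 ≈ 0.501

0.501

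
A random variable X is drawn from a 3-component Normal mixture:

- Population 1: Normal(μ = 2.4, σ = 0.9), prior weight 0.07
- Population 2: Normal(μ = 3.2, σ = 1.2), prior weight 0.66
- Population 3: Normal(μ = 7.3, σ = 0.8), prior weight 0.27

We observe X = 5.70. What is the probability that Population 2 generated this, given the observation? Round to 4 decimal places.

Apply Bayes' rule: the posterior for each component is proportional to its prior times its likelihood at x.
Normal densities:
  f_1 = (1/(0.9·√(2π)))·exp(−(5.70−2.4)²/(2·0.9²)) = 0.443269·exp(-6.72222) = 0.000533634
  f_2 = (1/(1.2·√(2π)))·exp(−(5.70−3.2)²/(2·1.2²)) = 0.332452·exp(-2.17014) = 0.0379533
  f_3 = (1/(0.8·√(2π)))·exp(−(5.70−7.3)²/(2·0.8²)) = 0.498678·exp(-2.00000) = 0.0674887
Multiply by the mixture weights:
  w_1·f_1 = 0.07 × 0.000533634 = 3.73544e-05
  w_2·f_2 = 0.66 × 0.0379533 = 0.0250492
  w_3·f_3 = 0.27 × 0.0674887 = 0.018222
Sum: 3.73544e-05 + 0.0250492 + 0.018222 = 0.0433085
Responsibility of Population 2: 0.0250492 / 0.0433085 ≈ 0.5784

0.5784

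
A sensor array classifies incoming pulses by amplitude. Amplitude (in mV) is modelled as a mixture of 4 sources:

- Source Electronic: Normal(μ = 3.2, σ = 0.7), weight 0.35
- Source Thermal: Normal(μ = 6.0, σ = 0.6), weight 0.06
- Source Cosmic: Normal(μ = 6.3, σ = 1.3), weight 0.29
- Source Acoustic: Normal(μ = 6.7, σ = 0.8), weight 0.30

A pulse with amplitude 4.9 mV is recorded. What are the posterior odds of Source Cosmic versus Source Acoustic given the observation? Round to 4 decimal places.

Posterior odds = (w_i f_i(x)) / (w_j f_j(x)); the normalising sum cancels.
Component likelihoods at x = 4.9 mV:
  L_Electronic = (1/(0.7·√(2π)))·exp(−(4.9−3.2)²/(2·0.7²)) = 0.569918·exp(-2.94898) = 0.0298598
  L_Thermal = (1/(0.6·√(2π)))·exp(−(4.9−6.0)²/(2·0.6²)) = 0.664904·exp(-1.68056) = 0.123852
  L_Cosmic = (1/(1.3·√(2π)))·exp(−(4.9−6.3)²/(2·1.3²)) = 0.306879·exp(-0.57988) = 0.171841
  L_Acoustic = (1/(0.8·√(2π)))·exp(−(4.9−6.7)²/(2·0.8²)) = 0.498678·exp(-2.53125) = 0.0396746
Odds = (0.29/0.30) × (0.171841/0.0396746) = 0.966667 × 4.33127 ≈ 4.1869

4.1869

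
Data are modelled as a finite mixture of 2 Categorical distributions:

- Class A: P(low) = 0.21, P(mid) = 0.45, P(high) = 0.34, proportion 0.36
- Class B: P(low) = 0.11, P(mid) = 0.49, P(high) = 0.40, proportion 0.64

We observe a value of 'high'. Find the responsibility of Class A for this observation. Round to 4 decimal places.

Posterior ∝ prior × likelihood, so P(k | x) ∝ P(Z=k) f_k(x); normalise over all components.
Categorical probabilities:
  L_A = P(high | comp) = 0.34
  L_B = P(high | comp) = 0.40
Weight by the priors:
  P(Z=A)·L_A = 0.36 × 0.34 = 0.1224
  P(Z=B)·L_B = 0.64 × 0.4 = 0.256
Marginal: 0.1224 + 0.256 = 0.3784
P(Class A | data) = 0.1224 / 0.3784 ≈ 0.3235

0.3235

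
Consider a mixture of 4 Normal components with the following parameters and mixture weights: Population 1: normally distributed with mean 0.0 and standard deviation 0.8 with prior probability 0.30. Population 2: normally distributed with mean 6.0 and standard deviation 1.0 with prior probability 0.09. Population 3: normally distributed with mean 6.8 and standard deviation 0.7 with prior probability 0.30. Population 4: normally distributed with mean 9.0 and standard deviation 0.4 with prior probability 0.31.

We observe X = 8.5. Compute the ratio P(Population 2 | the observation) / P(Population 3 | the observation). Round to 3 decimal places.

0.176

Posterior odds = (π_i f_i(x)) / (π_j f_j(x)); the normalising sum cancels.
Evaluate each component's likelihood at the observed value:
  f_1 = (1/(0.8·√(2π)))·exp(−(8.5−0.0)²/(2·0.8²)) = 0.498678·exp(-56.44531) = 1.52733e-25
  f_2 = (1/(1.0·√(2π)))·exp(−(8.5−6.0)²/(2·1.0²)) = 0.398942·exp(-3.12500) = 0.0175283
  f_3 = (1/(0.7·√(2π)))·exp(−(8.5−6.8)²/(2·0.7²)) = 0.569918·exp(-2.94898) = 0.0298598
  f_4 = (1/(0.4·√(2π)))·exp(−(8.5−9.0)²/(2·0.4²)) = 0.997356·exp(-0.78125) = 0.456623
0.00157755 / 0.00895793 ≈ 0.176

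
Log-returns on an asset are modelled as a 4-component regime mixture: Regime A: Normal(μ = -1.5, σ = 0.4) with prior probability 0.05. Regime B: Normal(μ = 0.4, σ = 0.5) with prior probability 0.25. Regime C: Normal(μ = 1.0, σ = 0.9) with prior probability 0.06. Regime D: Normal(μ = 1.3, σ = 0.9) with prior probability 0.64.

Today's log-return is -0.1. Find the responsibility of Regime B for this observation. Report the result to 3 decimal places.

Apply Bayes' rule: the posterior for each component is proportional to its prior times its likelihood at x.
Evaluate each component's likelihood at the observed value:
  f_A = (1/(0.4·√(2π)))·exp(−(-0.1−-1.5)²/(2·0.4²)) = 0.997356·exp(-6.12500) = 0.00218171
  f_B = (1/(0.5·√(2π)))·exp(−(-0.1−0.4)²/(2·0.5²)) = 0.797885·exp(-0.50000) = 0.483941
  f_C = (1/(0.9·√(2π)))·exp(−(-0.1−1.0)²/(2·0.9²)) = 0.443269·exp(-0.74691) = 0.210033
  f_D = (1/(0.9·√(2π)))·exp(−(-0.1−1.3)²/(2·0.9²)) = 0.443269·exp(-1.20988) = 0.132198
Multiply by the mixture weights:
  P(Z=A)·f_A = 0.05 × 0.00218171 = 0.000109085
  P(Z=B)·f_B = 0.25 × 0.483941 = 0.120985
  P(Z=C)·f_C = 0.06 × 0.210033 = 0.012602
  P(Z=D)·f_D = 0.64 × 0.132198 = 0.0846067
Evidence: 0.000109085 + 0.120985 + 0.012602 + 0.0846067 = 0.218303
Responsibility of Regime B: 0.120985 / 0.218303 ≈ 0.554

0.554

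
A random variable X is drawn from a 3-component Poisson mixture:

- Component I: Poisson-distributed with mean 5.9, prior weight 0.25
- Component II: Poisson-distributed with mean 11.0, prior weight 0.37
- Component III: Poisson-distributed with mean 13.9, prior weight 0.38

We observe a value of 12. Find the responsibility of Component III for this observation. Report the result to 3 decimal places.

0.468

Posterior ∝ prior × likelihood, so P(k | x) ∝ w_k f_k(x); normalise over all components.
Poisson probabilities:
  f_I = e^(−5.9)·5.9^12/12! = 0.0101754
  f_II = e^(−11.0)·11.0^12/12! = 0.10943
  f_III = e^(−13.9)·13.9^12/12! = 0.0998039
Unnormalised posteriors:
  w_I·f_I = 0.25 × 0.0101754 = 0.00254384
  w_II·f_II = 0.37 × 0.10943 = 0.0404891
  w_III·f_III = 0.38 × 0.0998039 = 0.0379255
Denominator: 0.00254384 + 0.0404891 + 0.0379255 = 0.0809584
P(Component III | 12) = 0.0379255 / 0.0809584 ≈ 0.468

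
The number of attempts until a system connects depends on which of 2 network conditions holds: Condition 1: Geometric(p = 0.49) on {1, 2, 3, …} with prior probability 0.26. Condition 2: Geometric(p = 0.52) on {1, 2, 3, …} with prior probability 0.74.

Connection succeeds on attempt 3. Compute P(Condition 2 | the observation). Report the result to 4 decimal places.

By Bayes' theorem, P(k | x) = π_k f_k(x) / Σ_j π_j f_j(x).
Component likelihoods at x = 3:
  f_1 = 0.49·(1−0.49)^2 = 0.49·0.2601 = 0.127449
  f_2 = 0.52·(1−0.52)^2 = 0.52·0.2304 = 0.119808
Prior × likelihood for each component:
  π_1·f_1 = 0.26 × 0.127449 = 0.0331367
  π_2·f_2 = 0.74 × 0.119808 = 0.0886579
Denominator: 0.0331367 + 0.0886579 = 0.121795
P(Condition 2 | x) = 0.0886579 / 0.121795 ≈ 0.7279

0.7279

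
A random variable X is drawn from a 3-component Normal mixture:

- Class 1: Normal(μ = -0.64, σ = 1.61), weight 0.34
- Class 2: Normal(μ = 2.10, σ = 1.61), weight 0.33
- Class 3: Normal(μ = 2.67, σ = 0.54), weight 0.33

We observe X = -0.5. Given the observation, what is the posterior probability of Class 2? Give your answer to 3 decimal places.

Posterior ∝ prior × likelihood, so P(k | x) ∝ P(Z=k) f_k(x); normalise over all components.
Normal densities:
  p_1 = (1/(1.61·√(2π)))·exp(−(-0.5−-0.64)²/(2·1.61²)) = 0.247790·exp(-0.00378) = 0.246855
  p_2 = (1/(1.61·√(2π)))·exp(−(-0.5−2.10)²/(2·1.61²)) = 0.247790·exp(-1.30396) = 0.0672637
  p_3 = (1/(0.54·√(2π)))·exp(−(-0.5−2.67)²/(2·0.54²)) = 0.738782·exp(-17.23062) = 2.42857e-08
Multiply by the mixture weights:
  P(Z=1)·p_1 = 0.34 × 0.246855 = 0.0839308
  P(Z=2)·p_2 = 0.33 × 0.0672637 = 0.022197
  P(Z=3)·p_3 = 0.33 × 2.42857e-08 = 8.01429e-09
Evidence: 0.0839308 + 0.022197 + 8.01429e-09 = 0.106128
So the posterior for Class 2 is 0.022197 / 0.106128 ≈ 0.209.

0.209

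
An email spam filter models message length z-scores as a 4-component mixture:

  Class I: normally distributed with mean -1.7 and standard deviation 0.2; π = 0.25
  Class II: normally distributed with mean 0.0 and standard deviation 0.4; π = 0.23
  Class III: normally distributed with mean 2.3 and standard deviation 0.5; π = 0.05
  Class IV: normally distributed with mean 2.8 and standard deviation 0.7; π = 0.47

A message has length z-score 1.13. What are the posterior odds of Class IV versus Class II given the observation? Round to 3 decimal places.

Posterior odds = (π_i f_i(x)) / (π_j f_j(x)); the normalising sum cancels.
Component likelihoods at x = 1.13:
  L_I = (1/(0.2·√(2π)))·exp(−(1.13−-1.7)²/(2·0.2²)) = 1.994711·exp(-100.11125) = 6.63921e-44
  L_II = (1/(0.4·√(2π)))·exp(−(1.13−0.0)²/(2·0.4²)) = 0.997356·exp(-3.99031) = 0.018445
  L_III = (1/(0.5·√(2π)))·exp(−(1.13−2.3)²/(2·0.5²)) = 0.797885·exp(-2.73780) = 0.0516332
  L_IV = (1/(0.7·√(2π)))·exp(−(1.13−2.8)²/(2·0.7²)) = 0.569918·exp(-2.84582) = 0.0331047
0.0155592 / 0.00424236 ≈ 3.668

3.668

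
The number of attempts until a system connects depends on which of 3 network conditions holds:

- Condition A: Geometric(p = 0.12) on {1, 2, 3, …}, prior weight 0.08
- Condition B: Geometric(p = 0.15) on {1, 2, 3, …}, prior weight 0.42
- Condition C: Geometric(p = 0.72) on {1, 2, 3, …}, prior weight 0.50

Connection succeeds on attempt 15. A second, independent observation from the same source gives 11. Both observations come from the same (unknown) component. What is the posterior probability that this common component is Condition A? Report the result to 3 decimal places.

0.219

Posterior ∝ prior × likelihood, so P(k | x) ∝ π_k f_k(x); normalise over all components.
Since both observations come from the same component, the likelihood for component k is f_k(x₁)·f_k(x₂).
  p_A = [0.0200419] × [0.0334201] = 0.000669802
  p_B = [0.0154155] × [0.0295312] = 0.000455236
  p_C = [1.31083e-08] × [2.13262e-06] = 2.79549e-14
Prior × likelihood for each component:
  π_A·p_A = 0.08 × 0.000669802 = 5.35842e-05
  π_B·p_B = 0.42 × 0.000455236 = 0.000191199
  π_C·p_C = 0.50 × 2.79549e-14 = 1.39774e-14
Sum: 5.35842e-05 + 0.000191199 + 1.39774e-14 = 0.000244783
P(Condition A | data) = 5.35842e-05 / 0.000244783 ≈ 0.219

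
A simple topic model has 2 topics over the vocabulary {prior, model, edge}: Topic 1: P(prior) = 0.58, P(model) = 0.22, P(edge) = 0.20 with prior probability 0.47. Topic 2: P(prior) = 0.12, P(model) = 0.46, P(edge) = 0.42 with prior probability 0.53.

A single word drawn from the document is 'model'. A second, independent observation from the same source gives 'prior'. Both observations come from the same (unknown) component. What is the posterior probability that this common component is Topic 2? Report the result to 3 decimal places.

Apply Bayes' rule: the posterior for each component is proportional to its prior times its likelihood at x.
Since both observations come from the same component, the likelihood for component k is f_k(x₁)·f_k(x₂).
  L_1 = [P(model | comp) = 0.22] × [0.58] = 0.1276
  L_2 = [P(model | comp) = 0.46] × [0.12] = 0.0552
Multiply by the mixture weights:
  P(Z=1)·L_1 = 0.47 × 0.1276 = 0.059972
  P(Z=2)·L_2 = 0.53 × 0.0552 = 0.029256
Marginal: 0.059972 + 0.029256 = 0.089228
Responsibility of Topic 2: 0.029256 / 0.089228 ≈ 0.328

0.328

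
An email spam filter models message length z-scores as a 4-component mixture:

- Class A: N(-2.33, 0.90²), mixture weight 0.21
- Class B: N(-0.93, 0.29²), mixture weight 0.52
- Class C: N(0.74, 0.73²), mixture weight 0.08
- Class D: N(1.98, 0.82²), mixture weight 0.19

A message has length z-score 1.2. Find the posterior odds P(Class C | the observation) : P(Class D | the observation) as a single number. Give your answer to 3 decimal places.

The posterior odds equal the prior odds times the likelihood ratio: (π_i/π_j)·(f_i(x)/f_j(x)).
Normal densities:
  p_A = (1/(0.90·√(2π)))·exp(−(1.2−-2.33)²/(2·0.90²)) = 0.443269·exp(-7.69191) = 0.000202354
  p_B = (1/(0.29·√(2π)))·exp(−(1.2−-0.93)²/(2·0.29²)) = 1.375663·exp(-26.97325) = 2.65571e-12
  p_C = (1/(0.73·√(2π)))·exp(−(1.2−0.74)²/(2·0.73²)) = 0.546496·exp(-0.19854) = 0.448089
  p_D = (1/(0.82·√(2π)))·exp(−(1.2−1.98)²/(2·0.82²)) = 0.486515·exp(-0.45241) = 0.309469
Posterior odds = (π_C·p_C) / (π_D·p_D) = (0.08·0.448089) / (0.19·0.309469) = 0.0358471 / 0.0587991 ≈ 0.610

0.610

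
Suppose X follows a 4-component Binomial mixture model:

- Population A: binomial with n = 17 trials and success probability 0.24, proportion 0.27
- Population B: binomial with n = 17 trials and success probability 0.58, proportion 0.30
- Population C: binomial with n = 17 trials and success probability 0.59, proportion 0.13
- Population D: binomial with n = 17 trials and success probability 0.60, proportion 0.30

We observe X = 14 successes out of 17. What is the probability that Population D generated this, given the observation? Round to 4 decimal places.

Posterior ∝ prior × likelihood, so P(k | x) ∝ π_k f_k(x); normalise over all components.
Component likelihoods at x = 14 successes out of 17:
  L_A = 6.27924e-07
  L_B = 0.0245611
  L_C = 0.0290261
  L_D = 0.0341041
Multiply by the mixture weights:
  π_A·L_A = 0.27 × 6.27924e-07 = 1.69539e-07
  π_B·L_B = 0.30 × 0.0245611 = 0.00736834
  π_C·L_C = 0.13 × 0.0290261 = 0.00377339
  π_D·L_D = 0.30 × 0.0341041 = 0.0102312
Marginal: 1.69539e-07 + 0.00736834 + 0.00377339 + 0.0102312 = 0.0213731
Responsibility of Population D: 0.0102312 / 0.0213731 ≈ 0.4787

0.4787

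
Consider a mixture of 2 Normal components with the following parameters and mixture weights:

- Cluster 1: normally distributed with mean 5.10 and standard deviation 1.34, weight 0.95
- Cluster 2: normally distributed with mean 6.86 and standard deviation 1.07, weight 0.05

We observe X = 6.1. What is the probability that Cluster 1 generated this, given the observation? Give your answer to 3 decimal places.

Posterior ∝ prior × likelihood, so P(k | x) ∝ P(Z=k) f_k(x); normalise over all components.
Evaluate each component's likelihood at the observed value:
  f_1 = 0.225358
  f_2 = 0.289718
Prior × likelihood for each component:
  P(Z=1)·f_1 = 0.95 × 0.225358 = 0.21409
  P(Z=2)·f_2 = 0.05 × 0.289718 = 0.0144859
Sum: 0.21409 + 0.0144859 = 0.228576
P(Cluster 1 | data) ≈ 0.937

0.937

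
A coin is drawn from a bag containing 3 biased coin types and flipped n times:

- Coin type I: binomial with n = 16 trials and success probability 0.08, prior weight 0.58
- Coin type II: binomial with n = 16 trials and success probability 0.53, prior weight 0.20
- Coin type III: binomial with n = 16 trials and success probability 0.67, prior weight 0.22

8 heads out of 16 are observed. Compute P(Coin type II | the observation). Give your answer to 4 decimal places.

Apply Bayes' rule: the posterior for each component is proportional to its prior times its likelihood at x.
Evaluate each component's likelihood at the observed value:
  L_I = 1.10816e-05
  L_II = 0.190796
  L_III = 0.0735002
Prior × likelihood for each component:
  π_I·L_I = 0.58 × 1.10816e-05 = 6.42731e-06
  π_II·L_II = 0.20 × 0.190796 = 0.0381591
  π_III·L_III = 0.22 × 0.0735002 = 0.01617
Marginal: 6.42731e-06 + 0.0381591 + 0.01617 = 0.0543356
Responsibility of Coin type II: 0.0381591 / 0.0543356 ≈ 0.7023

0.7023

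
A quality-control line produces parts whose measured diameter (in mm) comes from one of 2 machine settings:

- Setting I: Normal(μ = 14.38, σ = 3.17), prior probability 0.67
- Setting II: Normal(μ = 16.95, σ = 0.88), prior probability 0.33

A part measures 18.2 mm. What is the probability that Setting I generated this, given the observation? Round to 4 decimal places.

Apply Bayes' rule: the posterior for each component is proportional to its prior times its likelihood at x.
Normal densities:
  f_I = 0.0608868
  f_II = 0.165307
Unnormalised posteriors:
  π_I·f_I = 0.67 × 0.0608868 = 0.0407941
  π_II·f_II = 0.33 × 0.165307 = 0.0545513
Denominator: 0.0407941 + 0.0545513 = 0.0953454
P(Setting I | the observation) = 0.0407941 / 0.0953454 ≈ 0.4279

0.4279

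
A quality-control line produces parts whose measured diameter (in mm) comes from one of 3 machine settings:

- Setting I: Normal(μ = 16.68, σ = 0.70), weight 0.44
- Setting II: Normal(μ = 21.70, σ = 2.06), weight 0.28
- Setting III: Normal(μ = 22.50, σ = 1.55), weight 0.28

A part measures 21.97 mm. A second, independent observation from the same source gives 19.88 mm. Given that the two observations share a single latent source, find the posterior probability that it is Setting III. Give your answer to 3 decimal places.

0.373

By Bayes' theorem, P(k | x) = w_k f_k(x) / Σ_j w_j f_j(x).
Since both observations come from the same component, the likelihood for component k is f_k(x₁)·f_k(x₂).
  L_I = [(1/(0.70·√(2π)))·exp(−(21.97−16.68)²/(2·0.70²)) = 0.569918·exp(-28.55520) = 2.26175e-13] × [1.6515e-05] = 3.73527e-18
  L_II = [(1/(2.06·√(2π)))·exp(−(21.97−21.70)²/(2·2.06²)) = 0.193661·exp(-0.00859) = 0.192005] × [0.131083] = 0.0251685
  L_III = [(1/(1.55·√(2π)))·exp(−(21.97−22.50)²/(2·1.55²)) = 0.257382·exp(-0.05846) = 0.242767] × [0.0616804] = 0.014974
Multiply by the mixture weights:
  w_I·L_I = 0.44 × 3.73527e-18 = 1.64352e-18
  w_II·L_II = 0.28 × 0.0251685 = 0.00704719
  w_III·L_III = 0.28 × 0.014974 = 0.00419271
Marginal: 1.64352e-18 + 0.00704719 + 0.00419271 = 0.0112399
P(Setting III | x) ≈ 0.373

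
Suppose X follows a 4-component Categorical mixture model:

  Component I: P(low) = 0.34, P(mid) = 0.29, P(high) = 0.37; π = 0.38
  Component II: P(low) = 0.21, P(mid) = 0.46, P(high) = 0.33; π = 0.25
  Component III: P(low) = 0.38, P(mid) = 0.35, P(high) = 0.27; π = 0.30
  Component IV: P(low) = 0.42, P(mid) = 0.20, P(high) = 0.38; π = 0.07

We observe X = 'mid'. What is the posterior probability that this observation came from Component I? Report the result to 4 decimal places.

P(component k | x) = π_k·f_k(x) / marginal(x), where marginal(x) = Σ_j π_j·f_j(x).
Evaluate each component's likelihood at the observed value:
  p_I = P(mid | comp) = 0.29
  p_II = P(mid | comp) = 0.46
  p_III = P(mid | comp) = 0.35
  p_IV = P(mid | comp) = 0.20
Weight by the priors:
  π_I·p_I = 0.38 × 0.29 = 0.1102
  π_II·p_II = 0.25 × 0.46 = 0.115
  π_III·p_III = 0.30 × 0.35 = 0.105
  π_IV·p_IV = 0.07 × 0.2 = 0.014
Normaliser: 0.1102 + 0.115 + 0.105 + 0.014 = 0.3442
So the posterior for Component I is 0.1102 / 0.3442 ≈ 0.3202.

0.3202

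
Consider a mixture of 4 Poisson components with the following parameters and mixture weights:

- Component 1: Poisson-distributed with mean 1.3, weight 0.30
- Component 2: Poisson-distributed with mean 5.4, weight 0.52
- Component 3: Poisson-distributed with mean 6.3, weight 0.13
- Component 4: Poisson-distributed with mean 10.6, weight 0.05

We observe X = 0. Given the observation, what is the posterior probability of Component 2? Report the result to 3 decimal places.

Posterior ∝ prior × likelihood, so P(k | x) ∝ π_k f_k(x); normalise over all components.
Poisson probabilities:
  L_1 = e^(−1.3)·1.3^0/0! = 0.272532
  L_2 = e^(−5.4)·5.4^0/0! = 0.00451658
  L_3 = e^(−6.3)·6.3^0/0! = 0.0018363
  L_4 = e^(−10.6)·10.6^0/0! = 2.4916e-05
Prior × likelihood for each component:
  π_1·L_1 = 0.30 × 0.272532 = 0.0817595
  π_2·L_2 = 0.52 × 0.00451658 = 0.00234862
  π_3·L_3 = 0.13 × 0.0018363 = 0.00023872
  π_4·L_4 = 0.05 × 2.4916e-05 = 1.2458e-06
Evidence: 0.0817595 + 0.00234862 + 0.00023872 + 1.2458e-06 = 0.0843481
P(Component 2 | 0) ≈ 0.028

0.028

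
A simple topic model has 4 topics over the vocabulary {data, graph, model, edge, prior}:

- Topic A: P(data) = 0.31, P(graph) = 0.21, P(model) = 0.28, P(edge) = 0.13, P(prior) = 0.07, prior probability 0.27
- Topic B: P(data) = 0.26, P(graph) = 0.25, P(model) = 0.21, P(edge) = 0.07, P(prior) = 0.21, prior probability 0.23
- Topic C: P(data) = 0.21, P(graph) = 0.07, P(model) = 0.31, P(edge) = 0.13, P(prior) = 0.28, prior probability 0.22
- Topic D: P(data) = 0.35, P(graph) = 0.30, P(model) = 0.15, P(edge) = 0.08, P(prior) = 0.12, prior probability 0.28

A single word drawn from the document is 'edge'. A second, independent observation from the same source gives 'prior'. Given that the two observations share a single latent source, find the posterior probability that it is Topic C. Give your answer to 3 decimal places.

The responsibility of component k is π_k f_k(x) divided by Σ_j π_j f_j(x).
Since both observations come from the same component, the likelihood for component k is f_k(x₁)·f_k(x₂).
  L_A = [0.13] × [0.07] = 0.0091
  L_B = [0.07] × [0.21] = 0.0147
  L_C = [0.13] × [0.28] = 0.0364
  L_D = [0.08] × [0.12] = 0.0096
Multiply by the mixture weights:
  π_A·L_A = 0.27 × 0.0091 = 0.002457
  π_B·L_B = 0.23 × 0.0147 = 0.003381
  π_C·L_C = 0.22 × 0.0364 = 0.008008
  π_D·L_D = 0.28 × 0.0096 = 0.002688
Normaliser: 0.002457 + 0.003381 + 0.008008 + 0.002688 = 0.016534
So the posterior for Topic C is 0.008008 / 0.016534 ≈ 0.484.

0.484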